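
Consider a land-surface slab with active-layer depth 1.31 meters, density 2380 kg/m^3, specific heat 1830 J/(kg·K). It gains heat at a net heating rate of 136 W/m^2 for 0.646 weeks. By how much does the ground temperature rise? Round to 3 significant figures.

9.31 K

Areal heat capacity C = ρ c_p D = 2380 × 1830 × 1.31 = 5.71×10^6 J m⁻² K⁻¹.
Net heat input Q = F Δt = 136 × (0.646 weeks × 6.048×10^5 s/week) = 5.31×10^7 J/m².
ΔT = Q / C = 5.31×10^7 / 5.71×10^6 = 9.31 K.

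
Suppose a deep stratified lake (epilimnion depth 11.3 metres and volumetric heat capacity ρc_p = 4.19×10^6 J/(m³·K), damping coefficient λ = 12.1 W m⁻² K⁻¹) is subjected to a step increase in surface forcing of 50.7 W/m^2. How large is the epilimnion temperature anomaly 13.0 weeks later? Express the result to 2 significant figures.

3.6 K

Areal heat capacity C = ρc_p × D = 4.19×10^6 × 11.3 = 4.73×10^7 J/(m²·K).
τ = C / λ = 4.73×10^7 / 12.1 = 3.91×10^6 s.
Equilibrium anomaly ΔT_eq = F / λ = 50.7 / 12.1 = 4.19 K.
t = 13.0 weeks = 7.86×10^6 s, so t/τ = 2.01.
ΔT(t) = ΔT_eq (1 − e^(−t/τ)) = 4.19 × (1 − e^−2.01) = 3.63 K.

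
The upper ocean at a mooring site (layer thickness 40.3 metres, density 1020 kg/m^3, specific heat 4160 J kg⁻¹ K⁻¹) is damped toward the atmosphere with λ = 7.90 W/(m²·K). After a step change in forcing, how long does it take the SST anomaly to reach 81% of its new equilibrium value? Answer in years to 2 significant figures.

1.1 years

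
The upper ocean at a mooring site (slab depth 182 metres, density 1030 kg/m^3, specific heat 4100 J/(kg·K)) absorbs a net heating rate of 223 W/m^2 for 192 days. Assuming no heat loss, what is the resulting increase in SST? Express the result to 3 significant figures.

Areal heat capacity C = ρ c_p D = 1030 × 4100 × 182 = 7.69×10^8 J/(m^2 K).
Net heat input Q = F Δt = 223 × (192 days × 86400 s/day) = 3.70×10^9 J/m².
ΔT = Q / C = 3.70×10^9 / 7.69×10^8 = 4.81 K.

4.81 K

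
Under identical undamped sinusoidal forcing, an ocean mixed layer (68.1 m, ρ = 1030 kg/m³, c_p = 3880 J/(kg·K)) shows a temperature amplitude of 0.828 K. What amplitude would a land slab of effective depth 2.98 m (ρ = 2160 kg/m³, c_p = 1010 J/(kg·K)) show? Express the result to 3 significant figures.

34.7 K

C_ocean = 2.72×10^8 J/(m²·K); C_land = 6.50×10^6 J/(m²·K).
A ∝ 1/C ⇒ A_land = A_ocean × C_ocean/C_land = 0.828 × 41.9 = 34.7 K.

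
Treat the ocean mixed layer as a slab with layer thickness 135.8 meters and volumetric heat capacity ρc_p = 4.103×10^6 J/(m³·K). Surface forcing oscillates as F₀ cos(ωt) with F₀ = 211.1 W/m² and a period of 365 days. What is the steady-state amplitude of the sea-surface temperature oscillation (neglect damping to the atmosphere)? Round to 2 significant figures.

1.9 K

Areal heat capacity C = ρc_p × D = 4.103×10^6 × 135.8 = 5.57×10^8 J m⁻² K⁻¹.
Angular frequency ω = 2π / T = 2π / 3.15×10^7 s = 1.99×10^-7 s⁻¹.
Cω = 5.57×10^8 × 1.99×10^-7 = 111 W/(m²·K).
Amplitude A = F₀ / (Cω) = 211.1 / 111 = 1.90 K.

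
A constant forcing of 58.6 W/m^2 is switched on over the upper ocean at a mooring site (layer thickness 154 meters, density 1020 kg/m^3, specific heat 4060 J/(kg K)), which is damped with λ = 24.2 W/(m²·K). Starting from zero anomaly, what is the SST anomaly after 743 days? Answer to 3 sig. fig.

Areal heat capacity C = ρ c_p D = 1020 × 4060 × 154 = 6.38×10^8 J m⁻² K⁻¹.
τ = C / λ = 6.38×10^8 / 24.2 = 2.64×10^7 s.
Equilibrium anomaly ΔT_eq = F / λ = 58.6 / 24.2 = 2.42 K.
t = 743 days = 6.42×10^7 s, so t/τ = 2.44.
ΔT(t) = ΔT_eq (1 − e^(−t/τ)) = 2.42 × (1 − e^−2.44) = 2.21 K.

2.21 K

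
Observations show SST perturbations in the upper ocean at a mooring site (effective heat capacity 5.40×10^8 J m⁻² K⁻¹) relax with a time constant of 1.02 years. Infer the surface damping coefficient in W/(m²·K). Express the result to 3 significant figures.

Areal heat capacity C = 5.40×10^8 J m⁻² K⁻¹ (given).
τ = 1.02 years = 3.22×10^7 s.
λ = C / τ = 5.40×10^8 / 3.22×10^7 = 16.8 W/(m²·K).

16.8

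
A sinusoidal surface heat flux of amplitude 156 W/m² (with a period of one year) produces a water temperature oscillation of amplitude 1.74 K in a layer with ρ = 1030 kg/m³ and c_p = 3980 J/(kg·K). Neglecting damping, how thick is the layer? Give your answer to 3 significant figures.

ω = 2π / 3.15×10^7 s = 1.99×10^-7 s⁻¹.
Required C = F₀ / (A ω) = 156 / (1.74 × 1.99×10^-7) = 4.50×10^8 J/(m²·K).
D = C / (ρ c_p) = 4.50×10^8 / (1030 × 3980) = 110 m.

110 m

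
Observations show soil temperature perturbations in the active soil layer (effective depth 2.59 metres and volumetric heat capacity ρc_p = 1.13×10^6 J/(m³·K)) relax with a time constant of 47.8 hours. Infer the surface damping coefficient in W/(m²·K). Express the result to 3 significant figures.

17.0

Areal heat capacity C = ρc_p × D = 1.13×10^6 × 2.59 = 2.93×10^6 J/(m²·K).
τ = 47.8 hours = 1.72×10^5 s.
λ = C / τ = 2.93×10^6 / 1.72×10^5 = 17.0 W/(m²·K).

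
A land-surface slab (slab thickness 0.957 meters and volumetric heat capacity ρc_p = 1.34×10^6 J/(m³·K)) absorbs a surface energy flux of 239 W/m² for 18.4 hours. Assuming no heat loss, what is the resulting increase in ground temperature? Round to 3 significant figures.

Areal heat capacity C = ρc_p × D = 1.34×10^6 × 0.957 = 1.28×10^6 J/(m²·K).
Net heat input Q = F Δt = 239 × (18.4 hours × 3600 s/hour) = 1.58×10^7 J/m².
ΔT = Q / C = 1.58×10^7 / 1.28×10^6 = 12.3 K.

12.3 K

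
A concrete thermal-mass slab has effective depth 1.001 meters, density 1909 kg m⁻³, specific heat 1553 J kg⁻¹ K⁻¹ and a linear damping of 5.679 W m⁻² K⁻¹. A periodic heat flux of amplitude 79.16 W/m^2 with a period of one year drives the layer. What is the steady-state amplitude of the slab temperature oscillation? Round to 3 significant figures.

Areal heat capacity C = ρ c_p D = 1909 × 1553 × 1.001 = 2.97×10^6 J m⁻² K⁻¹.
Angular frequency ω = 2π / T = 2π / 3.15×10^7 s = 1.99×10^-7 s⁻¹.
√((Cω)² + λ²) = √((0.591)² + 5.679²) = 5.71 W/(m²·K).
Amplitude A = F₀ / √((Cω)²+λ²) = 79.16 / 5.71 = 13.9 K.

13.9 K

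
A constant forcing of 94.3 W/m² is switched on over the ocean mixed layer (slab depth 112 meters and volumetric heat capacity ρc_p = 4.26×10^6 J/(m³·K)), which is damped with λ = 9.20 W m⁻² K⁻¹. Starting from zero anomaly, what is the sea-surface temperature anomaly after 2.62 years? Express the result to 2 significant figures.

Areal heat capacity C = ρc_p × D = 4.26×10^6 × 112 = 4.77×10^8 J m⁻² K⁻¹.
τ = C / λ = 4.77×10^8 / 9.20 = 5.19×10^7 s.
Equilibrium anomaly ΔT_eq = F / λ = 94.3 / 9.20 = 10.2 K.
t = 2.62 years = 8.27×10^7 s, so t/τ = 1.59.
ΔT(t) = ΔT_eq (1 − e^(−t/τ)) = 10.2 × (1 − e^−1.59) = 8.17 K.

8.2 K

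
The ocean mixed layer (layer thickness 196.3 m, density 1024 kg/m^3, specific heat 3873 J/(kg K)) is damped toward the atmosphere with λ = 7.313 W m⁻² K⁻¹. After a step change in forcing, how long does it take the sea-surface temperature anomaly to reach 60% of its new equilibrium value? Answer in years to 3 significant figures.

Areal heat capacity C = ρ c_p D = 1024 × 3873 × 196.3 = 7.79×10^8 J m⁻² K⁻¹.
τ = C / λ = 7.79×10^8 / 7.313 = 1.06×10^8 s.
Fraction reached: 1 − e^(−t/τ) = 0.60 ⇒ t = −τ ln(1 − 0.60) = τ × 0.916.
t = 9.75×10^7 s = 3.09 years.

3.09 years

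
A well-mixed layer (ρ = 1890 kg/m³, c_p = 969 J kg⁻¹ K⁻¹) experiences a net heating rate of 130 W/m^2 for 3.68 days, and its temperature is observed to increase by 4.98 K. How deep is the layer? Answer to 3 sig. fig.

Heat input Q = F Δt = 130 × 3.18×10^5 s = 4.13×10^7 J/m².
Required areal heat capacity C = Q / ΔT = 8.30×10^6 J/(m²·K).
Depth D = C / (ρ c_p) = 8.30×10^6 / (1890 × 969) = 4.53 m.

4.53 m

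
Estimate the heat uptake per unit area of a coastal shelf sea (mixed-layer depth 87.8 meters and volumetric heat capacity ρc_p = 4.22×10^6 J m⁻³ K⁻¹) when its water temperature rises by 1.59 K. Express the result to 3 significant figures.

Areal heat capacity C = ρc_p × D = 4.22×10^6 × 87.8 = 3.71×10^8 J m⁻² K⁻¹.
ΔQ = C ΔT = 3.71×10^8 × 1.59 = 5.89×10^8 J/m².

5.89×10^8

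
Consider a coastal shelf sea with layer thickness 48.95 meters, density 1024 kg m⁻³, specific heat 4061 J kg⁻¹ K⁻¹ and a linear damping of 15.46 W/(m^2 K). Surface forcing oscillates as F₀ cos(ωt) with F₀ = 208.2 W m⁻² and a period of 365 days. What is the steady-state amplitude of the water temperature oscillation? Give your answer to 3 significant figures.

4.80 K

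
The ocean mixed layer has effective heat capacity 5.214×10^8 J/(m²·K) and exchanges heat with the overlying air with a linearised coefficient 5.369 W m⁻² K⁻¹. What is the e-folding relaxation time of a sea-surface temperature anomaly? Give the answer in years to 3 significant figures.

3.08 years

Areal heat capacity C = 5.214×10^8 J/(m²·K) (given).
Relaxation time τ = C / λ = 5.21×10^8 / 5.369 = 9.71×10^7 s.
In years: 9.71×10^7 s / (3.156×10^7 s/year) = 3.08 years.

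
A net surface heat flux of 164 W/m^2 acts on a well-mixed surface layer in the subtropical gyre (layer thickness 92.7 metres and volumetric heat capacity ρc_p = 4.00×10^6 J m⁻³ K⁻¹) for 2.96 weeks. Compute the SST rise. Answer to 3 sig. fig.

0.792 K

Areal heat capacity C = ρc_p × D = 4.00×10^6 × 92.7 = 3.71×10^8 J m⁻² K⁻¹.
Net heat input Q = F Δt = 164 × (2.96 weeks × 6.048×10^5 s/week) = 2.94×10^8 J/m².
ΔT = Q / C = 2.94×10^8 / 3.71×10^8 = 0.792 K.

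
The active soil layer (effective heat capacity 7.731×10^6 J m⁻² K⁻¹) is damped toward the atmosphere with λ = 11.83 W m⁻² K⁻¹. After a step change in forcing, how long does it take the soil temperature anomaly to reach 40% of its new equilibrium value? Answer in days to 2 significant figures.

3.9 days

Areal heat capacity C = 7.731×10^6 J m⁻² K⁻¹ (given).
τ = C / λ = 7.73×10^6 / 11.83 = 6.54×10^5 s.
Fraction reached: 1 − e^(−t/τ) = 0.40 ⇒ t = −τ ln(1 − 0.40) = τ × 0.511.
t = 3.34×10^5 s = 3.86 days.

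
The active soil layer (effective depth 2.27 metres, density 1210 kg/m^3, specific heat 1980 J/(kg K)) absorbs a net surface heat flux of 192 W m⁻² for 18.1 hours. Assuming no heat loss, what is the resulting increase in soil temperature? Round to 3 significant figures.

2.30 K

Areal heat capacity C = ρ c_p D = 1210 × 1980 × 2.27 = 5.44×10^6 J/(m^2 K).
Net heat input Q = F Δt = 192 × (18.1 hours × 3600 s/hour) = 1.25×10^7 J/m².
ΔT = Q / C = 1.25×10^7 / 5.44×10^6 = 2.30 K.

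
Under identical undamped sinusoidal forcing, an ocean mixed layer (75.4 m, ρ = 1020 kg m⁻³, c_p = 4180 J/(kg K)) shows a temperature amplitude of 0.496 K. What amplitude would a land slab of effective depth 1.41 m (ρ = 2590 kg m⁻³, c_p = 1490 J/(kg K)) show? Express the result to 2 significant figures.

29 K

C_ocean = 3.21×10^8 J/(m²·K); C_land = 5.44×10^6 J/(m²·K).
A ∝ 1/C ⇒ A_land = A_ocean × C_ocean/C_land = 0.496 × 59.1 = 29.3 K.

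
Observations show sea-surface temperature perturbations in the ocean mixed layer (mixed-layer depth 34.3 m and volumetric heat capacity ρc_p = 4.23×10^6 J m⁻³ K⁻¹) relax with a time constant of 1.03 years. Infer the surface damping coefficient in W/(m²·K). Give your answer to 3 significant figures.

Areal heat capacity C = ρc_p × D = 4.23×10^6 × 34.3 = 1.45×10^8 J/(m²·K).
τ = 1.03 years = 3.25×10^7 s.
λ = C / τ = 1.45×10^8 / 3.25×10^7 = 4.46 W/(m²·K).

4.46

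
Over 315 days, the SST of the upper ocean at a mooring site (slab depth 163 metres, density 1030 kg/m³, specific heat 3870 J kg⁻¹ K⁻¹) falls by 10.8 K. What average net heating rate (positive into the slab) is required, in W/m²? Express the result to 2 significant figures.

-260

Areal heat capacity C = ρ c_p D = 1030 × 3870 × 163 = 6.50×10^8 J/(m^2 K).
Required heat per unit area: Q = C ΔT = 6.50×10^8 × -10.8 = -7.02×10^9 J/m².
Flux F = Q / Δt = -7.02×10^9 / 2.72×10^7 s = -258 W/m².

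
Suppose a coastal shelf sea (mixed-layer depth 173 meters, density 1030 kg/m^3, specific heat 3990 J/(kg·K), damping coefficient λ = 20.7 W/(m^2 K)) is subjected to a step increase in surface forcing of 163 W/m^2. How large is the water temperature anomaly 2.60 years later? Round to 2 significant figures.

Areal heat capacity C = ρ c_p D = 1030 × 3990 × 173 = 7.11×10^8 J m⁻² K⁻¹.
τ = C / λ = 7.11×10^8 / 20.7 = 3.43×10^7 s.
Equilibrium anomaly ΔT_eq = F / λ = 163 / 20.7 = 7.87 K.
t = 2.60 years = 8.20×10^7 s, so t/τ = 2.39.
ΔT(t) = ΔT_eq (1 − e^(−t/τ)) = 7.87 × (1 − e^−2.39) = 7.15 K.

7.2 K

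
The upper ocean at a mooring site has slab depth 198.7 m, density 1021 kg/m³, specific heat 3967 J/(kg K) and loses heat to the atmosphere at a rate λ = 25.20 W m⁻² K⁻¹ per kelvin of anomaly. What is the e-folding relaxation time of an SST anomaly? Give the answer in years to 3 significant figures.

1.01 years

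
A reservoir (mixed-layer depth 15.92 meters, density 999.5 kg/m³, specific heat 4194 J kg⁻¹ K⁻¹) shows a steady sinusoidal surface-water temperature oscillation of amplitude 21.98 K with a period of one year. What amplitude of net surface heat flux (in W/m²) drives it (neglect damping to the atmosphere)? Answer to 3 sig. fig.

Areal heat capacity C = ρ c_p D = 999.5 × 4194 × 15.92 = 6.67×10^7 J/(m²·K).
ω = 2π / 3.15×10^7 s = 1.99×10^-7 s⁻¹.
Cω = 6.67×10^7 × 1.99×10^-7 = 13.3 W/(m²·K).
F₀ = A × Cω = 21.98 × 13.3 = 292 W/m².

292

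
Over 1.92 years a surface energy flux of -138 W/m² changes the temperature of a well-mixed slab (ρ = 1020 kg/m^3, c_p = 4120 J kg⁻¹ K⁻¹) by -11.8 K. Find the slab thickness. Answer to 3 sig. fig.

Heat input Q = F Δt = -138 × 6.06×10^7 s = -8.36×10^9 J/m².
Required areal heat capacity C = Q / ΔT = 7.09×10^8 J/(m²·K).
Depth D = C / (ρ c_p) = 7.09×10^8 / (1020 × 4120) = 169 m.

169 m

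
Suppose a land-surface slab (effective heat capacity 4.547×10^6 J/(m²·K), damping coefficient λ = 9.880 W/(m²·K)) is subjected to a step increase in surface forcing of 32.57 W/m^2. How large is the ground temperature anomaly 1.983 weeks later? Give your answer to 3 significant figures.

3.05 K

Areal heat capacity C = 4.547×10^6 J/(m²·K) (given).
τ = C / λ = 4.55×10^6 / 9.880 = 4.60×10^5 s.
Equilibrium anomaly ΔT_eq = F / λ = 32.57 / 9.880 = 3.30 K.
t = 1.983 weeks = 1.20×10^6 s, so t/τ = 2.61.
ΔT(t) = ΔT_eq (1 − e^(−t/τ)) = 3.30 × (1 − e^−2.61) = 3.05 K.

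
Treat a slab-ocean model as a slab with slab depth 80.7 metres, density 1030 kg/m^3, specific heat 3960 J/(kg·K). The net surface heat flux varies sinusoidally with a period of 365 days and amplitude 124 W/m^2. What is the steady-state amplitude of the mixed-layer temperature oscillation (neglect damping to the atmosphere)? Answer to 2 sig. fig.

1.9 K

Areal heat capacity C = ρ c_p D = 1030 × 3960 × 80.7 = 3.29×10^8 J/(m²·K).
Angular frequency ω = 2π / T = 2π / 3.15×10^7 s = 1.99×10^-7 s⁻¹.
Cω = 3.29×10^8 × 1.99×10^-7 = 65.6 W/(m²·K).
Amplitude A = F₀ / (Cω) = 124 / 65.6 = 1.89 K.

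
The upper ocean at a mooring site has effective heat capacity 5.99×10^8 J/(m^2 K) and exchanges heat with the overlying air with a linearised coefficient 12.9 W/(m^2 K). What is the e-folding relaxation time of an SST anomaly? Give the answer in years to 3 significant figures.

1.47 years

Areal heat capacity C = 5.99×10^8 J/(m^2 K) (given).
Relaxation time τ = C / λ = 5.99×10^8 / 12.9 = 4.64×10^7 s.
In years: 4.64×10^7 s / (3.156×10^7 s/year) = 1.47 years.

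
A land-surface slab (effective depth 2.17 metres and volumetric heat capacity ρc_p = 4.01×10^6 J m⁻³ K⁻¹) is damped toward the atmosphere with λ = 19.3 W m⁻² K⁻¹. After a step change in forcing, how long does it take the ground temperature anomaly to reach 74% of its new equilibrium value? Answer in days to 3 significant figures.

7.03 days

Areal heat capacity C = ρc_p × D = 4.01×10^6 × 2.17 = 8.70×10^6 J/(m²·K).
τ = C / λ = 8.70×10^6 / 19.3 = 4.51×10^5 s.
Fraction reached: 1 − e^(−t/τ) = 0.74 ⇒ t = −τ ln(1 − 0.74) = τ × 1.35.
t = 6.07×10^5 s = 7.03 days.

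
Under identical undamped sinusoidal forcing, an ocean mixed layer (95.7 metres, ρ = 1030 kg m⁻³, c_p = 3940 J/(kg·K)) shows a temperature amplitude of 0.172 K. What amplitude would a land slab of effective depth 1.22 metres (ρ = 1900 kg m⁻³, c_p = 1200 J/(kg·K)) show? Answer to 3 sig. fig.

24.0 K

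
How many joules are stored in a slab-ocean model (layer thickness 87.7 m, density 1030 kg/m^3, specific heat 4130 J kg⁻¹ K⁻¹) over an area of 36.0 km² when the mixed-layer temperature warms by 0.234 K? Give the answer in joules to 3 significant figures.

3.14×10^15 J

Areal heat capacity C = ρ c_p D = 1030 × 4130 × 87.7 = 3.73×10^8 J m⁻² K⁻¹.
Heat per unit area: q = C ΔT = 3.73×10^8 × 0.234 = 8.73×10^7 J/m².
Total heat: Q = q × A = 8.73×10^7 × (36.0 × 10⁶ m²) = 3.14×10^15 J.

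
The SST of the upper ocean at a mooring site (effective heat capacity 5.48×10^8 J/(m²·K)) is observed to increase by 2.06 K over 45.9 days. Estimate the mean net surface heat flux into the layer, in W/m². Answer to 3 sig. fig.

285

Areal heat capacity C = 5.48×10^8 J/(m²·K) (given).
Required heat per unit area: Q = C ΔT = 5.48×10^8 × 2.06 = 1.13×10^9 J/m².
Flux F = Q / Δt = 1.13×10^9 / 3.97×10^6 s = 285 W/m².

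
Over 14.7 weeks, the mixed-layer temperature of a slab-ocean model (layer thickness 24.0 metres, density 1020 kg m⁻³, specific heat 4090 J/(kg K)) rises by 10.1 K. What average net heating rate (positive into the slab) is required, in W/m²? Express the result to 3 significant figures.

114

Areal heat capacity C = ρ c_p D = 1020 × 4090 × 24.0 = 1.00×10^8 J/(m^2 K).
Required heat per unit area: Q = C ΔT = 1.00×10^8 × 10.1 = 1.01×10^9 J/m².
Flux F = Q / Δt = 1.01×10^9 / 8.89×10^6 s = 114 W/m².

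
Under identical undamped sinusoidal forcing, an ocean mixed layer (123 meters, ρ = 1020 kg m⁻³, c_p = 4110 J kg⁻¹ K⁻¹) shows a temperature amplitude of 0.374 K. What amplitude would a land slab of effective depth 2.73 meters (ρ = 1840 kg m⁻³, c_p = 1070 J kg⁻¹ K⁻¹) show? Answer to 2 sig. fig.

36 K

C_ocean = 5.16×10^8 J/(m²·K); C_land = 5.37×10^6 J/(m²·K).
A ∝ 1/C ⇒ A_land = A_ocean × C_ocean/C_land = 0.374 × 95.9 = 35.9 K.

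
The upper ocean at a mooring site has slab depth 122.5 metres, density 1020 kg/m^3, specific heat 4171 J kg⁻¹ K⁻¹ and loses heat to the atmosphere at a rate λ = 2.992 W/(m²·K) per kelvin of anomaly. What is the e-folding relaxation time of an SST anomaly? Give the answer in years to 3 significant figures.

5.52 years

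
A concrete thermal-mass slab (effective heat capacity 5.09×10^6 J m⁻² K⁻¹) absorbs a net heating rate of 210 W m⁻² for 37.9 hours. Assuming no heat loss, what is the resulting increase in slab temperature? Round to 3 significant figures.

Areal heat capacity C = 5.09×10^6 J m⁻² K⁻¹ (given).
Net heat input Q = F Δt = 210 × (37.9 hours × 3600 s/hour) = 2.87×10^7 J/m².
ΔT = Q / C = 2.87×10^7 / 5.09×10^6 = 5.63 K.

5.63 K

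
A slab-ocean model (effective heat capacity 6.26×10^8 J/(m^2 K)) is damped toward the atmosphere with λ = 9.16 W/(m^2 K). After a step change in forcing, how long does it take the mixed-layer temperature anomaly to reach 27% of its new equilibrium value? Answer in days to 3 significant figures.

249 days

Areal heat capacity C = 6.26×10^8 J/(m^2 K) (given).
τ = C / λ = 6.26×10^8 / 9.16 = 6.83×10^7 s.
Fraction reached: 1 − e^(−t/τ) = 0.27 ⇒ t = −τ ln(1 − 0.27) = τ × 0.315.
t = 2.15×10^7 s = 249 days.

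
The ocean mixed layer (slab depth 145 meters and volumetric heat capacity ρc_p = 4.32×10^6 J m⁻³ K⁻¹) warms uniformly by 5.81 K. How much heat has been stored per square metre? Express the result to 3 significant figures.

3.64×10^9

Areal heat capacity C = ρc_p × D = 4.32×10^6 × 145 = 6.26×10^8 J m⁻² K⁻¹.
ΔQ = C ΔT = 6.26×10^8 × 5.81 = 3.64×10^9 J/m².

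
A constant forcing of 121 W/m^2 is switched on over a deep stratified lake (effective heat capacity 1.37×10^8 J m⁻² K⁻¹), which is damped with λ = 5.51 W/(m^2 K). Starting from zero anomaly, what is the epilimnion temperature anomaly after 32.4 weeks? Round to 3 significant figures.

Areal heat capacity C = 1.37×10^8 J m⁻² K⁻¹ (given).
τ = C / λ = 1.37×10^8 / 5.51 = 2.49×10^7 s.
Equilibrium anomaly ΔT_eq = F / λ = 121 / 5.51 = 22.0 K.
t = 32.4 weeks = 1.96×10^7 s, so t/τ = 0.788.
ΔT(t) = ΔT_eq (1 − e^(−t/τ)) = 22.0 × (1 − e^−0.788) = 12.0 K.

12.0 K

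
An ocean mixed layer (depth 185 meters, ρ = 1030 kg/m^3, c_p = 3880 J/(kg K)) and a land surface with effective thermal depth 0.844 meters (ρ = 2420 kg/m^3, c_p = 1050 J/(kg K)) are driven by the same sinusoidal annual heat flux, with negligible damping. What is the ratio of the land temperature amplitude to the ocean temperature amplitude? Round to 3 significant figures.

345

C_ocean = 1030 × 3880 × 185 = 7.39×10^8 J/(m²·K).
C_land = 2420 × 1050 × 0.844 = 2.14×10^6 J/(m²·K).
Undamped amplitude ∝ 1/C, so A_land/A_ocean = C_ocean/C_land = 345.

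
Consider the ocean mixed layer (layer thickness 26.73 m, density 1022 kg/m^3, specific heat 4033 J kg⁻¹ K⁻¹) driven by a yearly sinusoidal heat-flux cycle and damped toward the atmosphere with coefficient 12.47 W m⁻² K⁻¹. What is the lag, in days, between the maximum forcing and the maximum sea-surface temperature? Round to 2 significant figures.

61 days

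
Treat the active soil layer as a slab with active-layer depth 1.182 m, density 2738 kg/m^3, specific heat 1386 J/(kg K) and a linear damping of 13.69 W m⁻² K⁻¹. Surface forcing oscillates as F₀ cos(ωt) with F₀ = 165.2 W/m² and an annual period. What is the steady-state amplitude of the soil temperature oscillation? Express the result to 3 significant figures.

12.0 K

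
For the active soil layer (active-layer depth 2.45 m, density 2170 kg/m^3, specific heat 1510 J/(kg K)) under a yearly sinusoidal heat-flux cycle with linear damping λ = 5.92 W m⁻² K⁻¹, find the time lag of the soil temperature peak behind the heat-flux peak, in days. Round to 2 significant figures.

Areal heat capacity C = ρ c_p D = 2170 × 1510 × 2.45 = 8.03×10^6 J/(m²·K).
ω = 2π / 3.15×10^7 s = 1.99×10^-7 s⁻¹.
Phase lag φ = arctan(Cω/λ) = arctan(1.60/5.92) = 0.264 rad.
Time lag = φ / ω = 0.264 / 1.99×10^-7 = 1.32×10^6 s = 15.3 days.

15 days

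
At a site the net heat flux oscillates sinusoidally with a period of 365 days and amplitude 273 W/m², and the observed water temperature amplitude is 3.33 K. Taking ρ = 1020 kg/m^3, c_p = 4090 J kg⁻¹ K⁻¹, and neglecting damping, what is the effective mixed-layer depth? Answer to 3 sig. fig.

98.6 m

ω = 2π / 3.15×10^7 s = 1.99×10^-7 s⁻¹.
Required C = F₀ / (A ω) = 273 / (3.33 × 1.99×10^-7) = 4.11×10^8 J/(m²·K).
D = C / (ρ c_p) = 4.11×10^8 / (1020 × 4090) = 98.6 m.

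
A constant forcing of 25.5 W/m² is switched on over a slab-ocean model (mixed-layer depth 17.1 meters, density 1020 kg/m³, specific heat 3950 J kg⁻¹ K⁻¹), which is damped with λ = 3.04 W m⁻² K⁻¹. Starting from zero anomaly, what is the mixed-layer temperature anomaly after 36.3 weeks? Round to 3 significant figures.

5.20 K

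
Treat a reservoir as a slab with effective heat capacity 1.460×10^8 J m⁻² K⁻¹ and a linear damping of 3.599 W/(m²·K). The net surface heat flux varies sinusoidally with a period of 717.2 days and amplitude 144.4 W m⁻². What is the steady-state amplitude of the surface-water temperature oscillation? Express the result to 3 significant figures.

9.48 K

Areal heat capacity C = 1.460×10^8 J m⁻² K⁻¹ (given).
Angular frequency ω = 2π / T = 2π / 6.20×10^7 s = 1.01×10^-7 s⁻¹.
√((Cω)² + λ²) = √((14.8)² + 3.599²) = 15.2 W/(m²·K).
Amplitude A = F₀ / √((Cω)²+λ²) = 144.4 / 15.2 = 9.48 K.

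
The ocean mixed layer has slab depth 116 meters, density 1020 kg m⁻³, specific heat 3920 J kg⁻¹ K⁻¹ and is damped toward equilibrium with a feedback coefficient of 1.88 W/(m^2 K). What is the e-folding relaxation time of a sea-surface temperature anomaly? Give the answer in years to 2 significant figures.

7.8 years

Areal heat capacity C = ρ c_p D = 1020 × 3920 × 116 = 4.64×10^8 J/(m²·K).
Relaxation time τ = C / λ = 4.64×10^8 / 1.88 = 2.47×10^8 s.
In years: 2.47×10^8 s / (3.156×10^7 s/year) = 7.82 years.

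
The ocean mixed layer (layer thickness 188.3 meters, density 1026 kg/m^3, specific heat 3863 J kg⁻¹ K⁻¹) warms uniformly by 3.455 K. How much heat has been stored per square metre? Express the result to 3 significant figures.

Areal heat capacity C = ρ c_p D = 1026 × 3863 × 188.3 = 7.46×10^8 J m⁻² K⁻¹.
ΔQ = C ΔT = 7.46×10^8 × 3.455 = 2.58×10^9 J/m².

2.58×10^9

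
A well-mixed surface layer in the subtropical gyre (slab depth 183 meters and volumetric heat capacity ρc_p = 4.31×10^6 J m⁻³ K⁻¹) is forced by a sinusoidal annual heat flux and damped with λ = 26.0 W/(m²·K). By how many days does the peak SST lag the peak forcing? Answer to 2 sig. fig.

82 days

Areal heat capacity C = ρc_p × D = 4.31×10^6 × 183 = 7.89×10^8 J/(m²·K).
ω = 2π / 3.15×10^7 s = 1.99×10^-7 s⁻¹.
Phase lag φ = arctan(Cω/λ) = arctan(157/26.0) = 1.41 rad.
Time lag = φ / ω = 1.41 / 1.99×10^-7 = 7.06×10^6 s = 81.7 days.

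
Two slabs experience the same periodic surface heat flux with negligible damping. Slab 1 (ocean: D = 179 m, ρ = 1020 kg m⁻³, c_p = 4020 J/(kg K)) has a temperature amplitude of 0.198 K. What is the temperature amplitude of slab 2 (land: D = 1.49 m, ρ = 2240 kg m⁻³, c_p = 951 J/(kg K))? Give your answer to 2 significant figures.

C_ocean = 7.34×10^8 J/(m²·K); C_land = 3.17×10^6 J/(m²·K).
A ∝ 1/C ⇒ A_land = A_ocean × C_ocean/C_land = 0.198 × 231 = 45.8 K.

46 K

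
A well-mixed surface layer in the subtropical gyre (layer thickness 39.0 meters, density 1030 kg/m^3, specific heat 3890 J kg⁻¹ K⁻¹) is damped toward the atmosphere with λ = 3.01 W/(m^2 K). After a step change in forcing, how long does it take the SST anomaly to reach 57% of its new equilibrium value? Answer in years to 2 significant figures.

1.4 years

Areal heat capacity C = ρ c_p D = 1030 × 3890 × 39.0 = 1.56×10^8 J m⁻² K⁻¹.
τ = C / λ = 1.56×10^8 / 3.01 = 5.19×10^7 s.
Fraction reached: 1 − e^(−t/τ) = 0.57 ⇒ t = −τ ln(1 − 0.57) = τ × 0.844.
t = 4.38×10^7 s = 1.39 years.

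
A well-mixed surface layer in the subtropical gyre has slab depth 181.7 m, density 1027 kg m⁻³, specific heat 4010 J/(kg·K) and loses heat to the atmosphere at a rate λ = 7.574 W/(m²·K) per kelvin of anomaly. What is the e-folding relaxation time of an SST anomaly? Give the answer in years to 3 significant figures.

3.13 years

Areal heat capacity C = ρ c_p D = 1027 × 4010 × 181.7 = 7.48×10^8 J/(m^2 K).
Relaxation time τ = C / λ = 7.48×10^8 / 7.574 = 9.88×10^7 s.
In years: 9.88×10^7 s / (3.156×10^7 s/year) = 3.13 years.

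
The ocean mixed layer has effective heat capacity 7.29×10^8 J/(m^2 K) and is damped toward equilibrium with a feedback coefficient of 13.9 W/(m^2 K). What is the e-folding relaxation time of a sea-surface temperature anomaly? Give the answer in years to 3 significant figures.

1.66 years

Areal heat capacity C = 7.29×10^8 J/(m^2 K) (given).
Relaxation time τ = C / λ = 7.29×10^8 / 13.9 = 5.24×10^7 s.
In years: 5.24×10^7 s / (3.156×10^7 s/year) = 1.66 years.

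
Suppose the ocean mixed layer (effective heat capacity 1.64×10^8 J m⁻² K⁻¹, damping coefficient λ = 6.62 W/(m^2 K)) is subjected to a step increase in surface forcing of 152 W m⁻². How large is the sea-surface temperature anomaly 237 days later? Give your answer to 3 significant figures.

Areal heat capacity C = 1.64×10^8 J m⁻² K⁻¹ (given).
τ = C / λ = 1.64×10^8 / 6.62 = 2.48×10^7 s.
Equilibrium anomaly ΔT_eq = F / λ = 152 / 6.62 = 23.0 K.
t = 237 days = 2.05×10^7 s, so t/τ = 0.827.
ΔT(t) = ΔT_eq (1 − e^(−t/τ)) = 23.0 × (1 − e^−0.827) = 12.9 K.

12.9 K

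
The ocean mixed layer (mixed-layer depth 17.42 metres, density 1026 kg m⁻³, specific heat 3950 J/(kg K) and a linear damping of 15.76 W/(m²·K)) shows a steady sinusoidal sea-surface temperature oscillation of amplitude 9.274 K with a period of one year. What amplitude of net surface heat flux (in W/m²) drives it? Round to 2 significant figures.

200

Areal heat capacity C = ρ c_p D = 1026 × 3950 × 17.42 = 7.06×10^7 J m⁻² K⁻¹.
ω = 2π / 3.15×10^7 s = 1.99×10^-7 s⁻¹.
√((Cω)² + λ²) = √((14.1)² + 15.76²) = 21.1 W/(m²·K).
F₀ = A × √((Cω)²+λ²) = 9.274 × 21.1 = 196 W/m².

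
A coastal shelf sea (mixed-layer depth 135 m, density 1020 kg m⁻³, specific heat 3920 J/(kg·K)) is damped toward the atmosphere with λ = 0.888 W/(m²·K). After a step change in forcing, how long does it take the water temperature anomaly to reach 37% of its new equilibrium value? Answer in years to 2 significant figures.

Areal heat capacity C = ρ c_p D = 1020 × 3920 × 135 = 5.40×10^8 J/(m^2 K).
τ = C / λ = 5.40×10^8 / 0.888 = 6.08×10^8 s.
Fraction reached: 1 − e^(−t/τ) = 0.37 ⇒ t = −τ ln(1 − 0.37) = τ × 0.462.
t = 2.81×10^8 s = 8.90 years.

8.9 years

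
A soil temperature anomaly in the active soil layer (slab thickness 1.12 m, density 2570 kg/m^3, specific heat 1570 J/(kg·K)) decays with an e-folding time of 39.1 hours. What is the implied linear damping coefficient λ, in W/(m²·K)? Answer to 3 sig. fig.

32.1

Areal heat capacity C = ρ c_p D = 2570 × 1570 × 1.12 = 4.52×10^6 J/(m^2 K).
τ = 39.1 hours = 1.41×10^5 s.
λ = C / τ = 4.52×10^6 / 1.41×10^5 = 32.1 W/(m²·K).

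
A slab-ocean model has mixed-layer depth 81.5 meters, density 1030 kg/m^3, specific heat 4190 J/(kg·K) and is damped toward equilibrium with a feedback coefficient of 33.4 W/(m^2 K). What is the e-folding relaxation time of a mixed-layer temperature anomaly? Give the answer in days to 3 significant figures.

122 days

Areal heat capacity C = ρ c_p D = 1030 × 4190 × 81.5 = 3.52×10^8 J/(m²·K).
Relaxation time τ = C / λ = 3.52×10^8 / 33.4 = 1.05×10^7 s.
In days: 1.05×10^7 s / (86400 s/day) = 122 days.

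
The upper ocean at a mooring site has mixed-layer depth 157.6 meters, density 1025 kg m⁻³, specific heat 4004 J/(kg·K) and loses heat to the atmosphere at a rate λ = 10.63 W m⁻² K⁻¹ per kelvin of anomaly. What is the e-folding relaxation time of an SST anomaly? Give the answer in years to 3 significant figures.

1.93 years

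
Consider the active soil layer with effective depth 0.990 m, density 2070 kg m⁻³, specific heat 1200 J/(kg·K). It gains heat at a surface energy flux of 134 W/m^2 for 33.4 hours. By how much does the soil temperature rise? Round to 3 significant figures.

Areal heat capacity C = ρ c_p D = 2070 × 1200 × 0.990 = 2.46×10^6 J/(m²·K).
Net heat input Q = F Δt = 134 × (33.4 hours × 3600 s/hour) = 1.61×10^7 J/m².
ΔT = Q / C = 1.61×10^7 / 2.46×10^6 = 6.55 K.

6.55 K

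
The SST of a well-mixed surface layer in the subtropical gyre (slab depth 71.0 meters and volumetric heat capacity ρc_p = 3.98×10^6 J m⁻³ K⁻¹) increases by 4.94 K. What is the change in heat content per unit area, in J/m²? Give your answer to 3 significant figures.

1.40×10^9

Areal heat capacity C = ρc_p × D = 3.98×10^6 × 71.0 = 2.83×10^8 J m⁻² K⁻¹.
ΔQ = C ΔT = 2.83×10^8 × 4.94 = 1.40×10^9 J/m².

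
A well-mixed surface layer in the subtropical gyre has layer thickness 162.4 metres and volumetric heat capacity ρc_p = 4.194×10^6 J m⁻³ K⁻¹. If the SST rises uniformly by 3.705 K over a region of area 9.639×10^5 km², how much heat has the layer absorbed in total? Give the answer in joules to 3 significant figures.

2.43×10^21 J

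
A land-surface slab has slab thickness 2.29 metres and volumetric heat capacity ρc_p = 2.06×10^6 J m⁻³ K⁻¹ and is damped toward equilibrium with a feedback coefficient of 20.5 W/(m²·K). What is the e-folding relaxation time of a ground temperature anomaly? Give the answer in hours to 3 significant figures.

63.9 hours

Areal heat capacity C = ρc_p × D = 2.06×10^6 × 2.29 = 4.72×10^6 J/(m²·K).
Relaxation time τ = C / λ = 4.72×10^6 / 20.5 = 2.30×10^5 s.
In hours: 2.30×10^5 s / (3600 s/hour) = 63.9 hours.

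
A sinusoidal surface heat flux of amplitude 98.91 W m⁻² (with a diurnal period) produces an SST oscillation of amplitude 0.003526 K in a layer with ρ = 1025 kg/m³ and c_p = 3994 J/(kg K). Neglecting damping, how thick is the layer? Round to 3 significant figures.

94.2 m

ω = 2π / 86400 s = 7.27×10^-5 s⁻¹.
Required C = F₀ / (A ω) = 98.91 / (0.003526 × 7.27×10^-5) = 3.86×10^8 J/(m²·K).
D = C / (ρ c_p) = 3.86×10^8 / (1025 × 3994) = 94.2 m.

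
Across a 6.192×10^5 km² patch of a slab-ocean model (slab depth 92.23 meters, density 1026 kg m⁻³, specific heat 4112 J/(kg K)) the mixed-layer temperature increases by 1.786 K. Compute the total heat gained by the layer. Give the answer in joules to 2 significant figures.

4.3×10^20 J

Areal heat capacity C = ρ c_p D = 1026 × 4112 × 92.23 = 3.89×10^8 J/(m^2 K).
Heat per unit area: q = C ΔT = 3.89×10^8 × 1.786 = 6.95×10^8 J/m².
Total heat: Q = q × A = 6.95×10^8 × (6.192×10^5 × 10⁶ m²) = 4.30×10^20 J.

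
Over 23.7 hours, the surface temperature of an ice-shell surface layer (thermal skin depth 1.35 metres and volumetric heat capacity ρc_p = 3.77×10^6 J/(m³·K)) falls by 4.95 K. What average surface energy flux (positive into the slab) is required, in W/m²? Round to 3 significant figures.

Areal heat capacity C = ρc_p × D = 3.77×10^6 × 1.35 = 5.09×10^6 J m⁻² K⁻¹.
Required heat per unit area: Q = C ΔT = 5.09×10^6 × -4.95 = -2.52×10^7 J/m².
Flux F = Q / Δt = -2.52×10^7 / 85300 s = -295 W/m².

-295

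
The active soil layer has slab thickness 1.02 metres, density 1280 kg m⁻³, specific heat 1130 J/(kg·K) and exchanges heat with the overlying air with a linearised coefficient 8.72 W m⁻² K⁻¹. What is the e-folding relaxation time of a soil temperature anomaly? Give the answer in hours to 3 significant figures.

Areal heat capacity C = ρ c_p D = 1280 × 1130 × 1.02 = 1.48×10^6 J/(m²·K).
Relaxation time τ = C / λ = 1.48×10^6 / 8.72 = 1.69×10^5 s.
In hours: 1.69×10^5 s / (3600 s/hour) = 47.0 hours.

47.0 hours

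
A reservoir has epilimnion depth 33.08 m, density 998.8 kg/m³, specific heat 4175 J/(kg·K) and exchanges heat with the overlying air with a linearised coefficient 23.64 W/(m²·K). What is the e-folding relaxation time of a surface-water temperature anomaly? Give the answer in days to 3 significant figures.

Areal heat capacity C = ρ c_p D = 998.8 × 4175 × 33.08 = 1.38×10^8 J/(m^2 K).
Relaxation time τ = C / λ = 1.38×10^8 / 23.64 = 5.84×10^6 s.
In days: 5.84×10^6 s / (86400 s/day) = 67.5 days.

67.5 days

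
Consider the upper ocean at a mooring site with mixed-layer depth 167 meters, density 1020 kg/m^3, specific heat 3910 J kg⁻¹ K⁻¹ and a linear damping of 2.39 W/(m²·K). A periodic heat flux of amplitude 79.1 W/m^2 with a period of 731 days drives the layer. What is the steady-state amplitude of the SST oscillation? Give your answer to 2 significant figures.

Areal heat capacity C = ρ c_p D = 1020 × 3910 × 167 = 6.66×10^8 J/(m²·K).
Angular frequency ω = 2π / T = 2π / 6.32×10^7 s = 9.95×10^-8 s⁻¹.
√((Cω)² + λ²) = √((66.3)² + 2.39²) = 66.3 W/(m²·K).
Amplitude A = F₀ / √((Cω)²+λ²) = 79.1 / 66.3 = 1.19 K.

1.2 K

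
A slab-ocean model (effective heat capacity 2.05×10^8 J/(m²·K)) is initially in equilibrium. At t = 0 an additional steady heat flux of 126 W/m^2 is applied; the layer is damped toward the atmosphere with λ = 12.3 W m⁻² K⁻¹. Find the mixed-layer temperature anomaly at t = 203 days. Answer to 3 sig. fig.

6.67 K

Areal heat capacity C = 2.05×10^8 J/(m²·K) (given).
τ = C / λ = 2.05×10^8 / 12.3 = 1.67×10^7 s.
Equilibrium anomaly ΔT_eq = F / λ = 126 / 12.3 = 10.2 K.
t = 203 days = 1.75×10^7 s, so t/τ = 1.05.
ΔT(t) = ΔT_eq (1 − e^(−t/τ)) = 10.2 × (1 − e^−1.05) = 6.67 K.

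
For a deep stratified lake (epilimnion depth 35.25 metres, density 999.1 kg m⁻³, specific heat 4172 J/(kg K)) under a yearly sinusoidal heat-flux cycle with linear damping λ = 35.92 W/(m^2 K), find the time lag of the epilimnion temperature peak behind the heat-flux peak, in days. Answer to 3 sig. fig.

Areal heat capacity C = ρ c_p D = 999.1 × 4172 × 35.25 = 1.47×10^8 J/(m²·K).
ω = 2π / 3.15×10^7 s = 1.99×10^-7 s⁻¹.
Phase lag φ = arctan(Cω/λ) = arctan(29.3/35.92) = 0.684 rad.
Time lag = φ / ω = 0.684 / 1.99×10^-7 = 3.43×10^6 s = 39.7 days.

39.7 days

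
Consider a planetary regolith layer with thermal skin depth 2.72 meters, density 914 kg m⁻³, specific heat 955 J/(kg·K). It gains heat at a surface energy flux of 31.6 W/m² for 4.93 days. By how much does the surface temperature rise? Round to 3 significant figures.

Areal heat capacity C = ρ c_p D = 914 × 955 × 2.72 = 2.37×10^6 J/(m^2 K).
Net heat input Q = F Δt = 31.6 × (4.93 days × 86400 s/day) = 1.35×10^7 J/m².
ΔT = Q / C = 1.35×10^7 / 2.37×10^6 = 5.67 K.

5.67 K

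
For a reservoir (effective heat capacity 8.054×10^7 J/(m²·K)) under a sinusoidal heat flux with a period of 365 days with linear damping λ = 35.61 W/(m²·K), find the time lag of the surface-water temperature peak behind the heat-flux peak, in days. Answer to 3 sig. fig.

24.6 days

Areal heat capacity C = 8.054×10^7 J/(m²·K) (given).
ω = 2π / 3.15×10^7 s = 1.99×10^-7 s⁻¹.
Phase lag φ = arctan(Cω/λ) = arctan(16.0/35.61) = 0.423 rad.
Time lag = φ / ω = 0.423 / 1.99×10^-7 = 2.12×10^6 s = 24.6 days.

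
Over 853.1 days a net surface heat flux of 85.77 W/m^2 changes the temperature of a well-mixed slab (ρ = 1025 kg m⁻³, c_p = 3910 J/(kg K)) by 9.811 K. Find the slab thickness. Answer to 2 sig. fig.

Heat input Q = F Δt = 85.77 × 7.37×10^7 s = 6.32×10^9 J/m².
Required areal heat capacity C = Q / ΔT = 6.44×10^8 J/(m²·K).
Depth D = C / (ρ c_p) = 6.44×10^8 / (1025 × 3910) = 161 m.

160 m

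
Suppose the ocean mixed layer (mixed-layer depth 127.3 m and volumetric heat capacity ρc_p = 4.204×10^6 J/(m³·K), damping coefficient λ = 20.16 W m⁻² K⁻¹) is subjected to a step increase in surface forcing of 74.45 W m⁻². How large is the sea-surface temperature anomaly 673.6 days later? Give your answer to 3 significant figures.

3.28 K

Areal heat capacity C = ρc_p × D = 4.204×10^6 × 127.3 = 5.35×10^8 J/(m²·K).
τ = C / λ = 5.35×10^8 / 20.16 = 2.65×10^7 s.
Equilibrium anomaly ΔT_eq = F / λ = 74.45 / 20.16 = 3.69 K.
t = 673.6 days = 5.82×10^7 s, so t/τ = 2.19.
ΔT(t) = ΔT_eq (1 − e^(−t/τ)) = 3.69 × (1 − e^−2.19) = 3.28 K.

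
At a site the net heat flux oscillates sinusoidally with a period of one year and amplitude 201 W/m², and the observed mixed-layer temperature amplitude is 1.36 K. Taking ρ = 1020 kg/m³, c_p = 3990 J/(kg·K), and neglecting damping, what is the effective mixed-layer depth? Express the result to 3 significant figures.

182 m

ω = 2π / 3.15×10^7 s = 1.99×10^-7 s⁻¹.
Required C = F₀ / (A ω) = 201 / (1.36 × 1.99×10^-7) = 7.42×10^8 J/(m²·K).
D = C / (ρ c_p) = 7.42×10^8 / (1020 × 3990) = 182 m.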